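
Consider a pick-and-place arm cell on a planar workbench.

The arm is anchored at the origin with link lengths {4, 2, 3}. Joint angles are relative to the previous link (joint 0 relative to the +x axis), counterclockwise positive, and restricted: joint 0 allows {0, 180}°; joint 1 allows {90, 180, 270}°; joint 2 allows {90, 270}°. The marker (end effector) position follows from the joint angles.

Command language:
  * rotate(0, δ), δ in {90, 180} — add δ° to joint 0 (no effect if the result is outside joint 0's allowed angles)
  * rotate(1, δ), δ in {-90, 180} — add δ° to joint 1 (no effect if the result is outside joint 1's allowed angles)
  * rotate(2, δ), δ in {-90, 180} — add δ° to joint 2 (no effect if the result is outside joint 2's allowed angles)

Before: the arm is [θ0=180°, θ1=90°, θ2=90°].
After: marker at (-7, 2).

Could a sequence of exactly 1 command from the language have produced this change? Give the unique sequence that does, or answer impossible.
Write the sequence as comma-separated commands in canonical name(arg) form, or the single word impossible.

rotate(1, 180)

start: [θ0=180°, θ1=90°, θ2=90°]
step 1 (rotate(1, 180)): [θ0=180°, θ1=270°, θ2=90°]
uniquely the one of 6 1-step routes that fits.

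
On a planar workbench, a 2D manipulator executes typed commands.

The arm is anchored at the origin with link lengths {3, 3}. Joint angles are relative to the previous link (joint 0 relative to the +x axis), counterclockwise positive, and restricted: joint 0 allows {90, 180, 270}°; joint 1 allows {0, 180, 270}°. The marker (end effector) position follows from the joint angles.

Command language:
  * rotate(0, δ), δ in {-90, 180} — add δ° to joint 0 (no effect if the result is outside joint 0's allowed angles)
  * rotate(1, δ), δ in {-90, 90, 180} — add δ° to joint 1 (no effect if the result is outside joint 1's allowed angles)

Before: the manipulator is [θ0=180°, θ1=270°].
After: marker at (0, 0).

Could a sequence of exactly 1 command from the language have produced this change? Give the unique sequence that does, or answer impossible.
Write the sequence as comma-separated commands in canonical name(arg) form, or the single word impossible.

rotate(1, -90)

initial: [θ0=180°, θ1=270°]
step 1 (rotate(1, -90)): [θ0=180°, θ1=180°]
uniquely the one of 5 1-step routes that fits.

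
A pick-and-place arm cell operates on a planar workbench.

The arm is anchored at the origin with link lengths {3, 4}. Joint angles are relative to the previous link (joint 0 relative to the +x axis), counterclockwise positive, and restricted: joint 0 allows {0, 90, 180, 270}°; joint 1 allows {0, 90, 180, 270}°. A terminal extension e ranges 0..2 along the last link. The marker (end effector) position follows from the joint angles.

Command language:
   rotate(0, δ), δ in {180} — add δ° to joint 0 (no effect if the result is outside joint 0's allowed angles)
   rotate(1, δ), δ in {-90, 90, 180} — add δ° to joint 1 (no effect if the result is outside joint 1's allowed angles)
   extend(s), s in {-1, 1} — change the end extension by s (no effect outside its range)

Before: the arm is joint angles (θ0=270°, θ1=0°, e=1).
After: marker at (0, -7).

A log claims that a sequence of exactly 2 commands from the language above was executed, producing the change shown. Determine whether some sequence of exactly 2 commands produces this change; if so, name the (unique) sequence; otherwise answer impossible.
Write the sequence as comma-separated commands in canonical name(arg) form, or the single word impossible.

from: joint angles (θ0=270°, θ1=0°, e=1)
step 1 (extend(-1)): joint angles (θ0=270°, θ1=0°, e=0)
step 2 (extend(-1)): joint angles (θ0=270°, θ1=0°, e=0)
no rival 2-sequence matches.

extend(-1), extend(-1)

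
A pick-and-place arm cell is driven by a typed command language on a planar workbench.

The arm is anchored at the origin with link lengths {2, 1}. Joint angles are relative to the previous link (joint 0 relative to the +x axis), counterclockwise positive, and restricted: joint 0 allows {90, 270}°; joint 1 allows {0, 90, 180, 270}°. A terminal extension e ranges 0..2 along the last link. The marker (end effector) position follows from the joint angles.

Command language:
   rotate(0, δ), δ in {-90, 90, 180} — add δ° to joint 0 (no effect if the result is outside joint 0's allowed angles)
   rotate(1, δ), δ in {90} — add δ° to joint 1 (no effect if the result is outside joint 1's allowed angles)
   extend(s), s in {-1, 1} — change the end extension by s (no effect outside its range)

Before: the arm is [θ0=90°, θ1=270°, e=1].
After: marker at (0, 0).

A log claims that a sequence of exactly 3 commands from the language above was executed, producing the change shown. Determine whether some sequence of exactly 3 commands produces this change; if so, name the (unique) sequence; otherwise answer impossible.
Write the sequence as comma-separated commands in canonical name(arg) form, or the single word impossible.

rotate(1, 90), rotate(1, 90), rotate(1, 90)

t0: [θ0=90°, θ1=270°, e=1]
[1] after rotate(1, 90): [θ0=90°, θ1=0°, e=1]
[2] after rotate(1, 90): [θ0=90°, θ1=90°, e=1]
[3] after rotate(1, 90): [θ0=90°, θ1=180°, e=1]
uniquely the one of 216 3-step routes that fits.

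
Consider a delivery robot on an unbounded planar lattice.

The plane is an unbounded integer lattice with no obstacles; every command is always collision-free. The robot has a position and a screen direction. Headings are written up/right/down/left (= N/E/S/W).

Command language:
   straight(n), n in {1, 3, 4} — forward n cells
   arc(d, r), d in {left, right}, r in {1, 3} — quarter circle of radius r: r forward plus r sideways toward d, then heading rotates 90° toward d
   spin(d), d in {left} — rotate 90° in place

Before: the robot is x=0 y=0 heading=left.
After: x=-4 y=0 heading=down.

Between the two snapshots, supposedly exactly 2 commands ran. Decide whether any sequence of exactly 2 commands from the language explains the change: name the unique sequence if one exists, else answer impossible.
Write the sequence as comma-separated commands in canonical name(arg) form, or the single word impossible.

straight(4), spin(left)

key: running spin(left) before straight(4) would end elsewhere — order is forced
begin: x=0 y=0 heading=left
[1] after straight(4): x=-4 y=0 heading=left
[2] after spin(left): x=-4 y=0 heading=down
no other 2-command option fits: unique.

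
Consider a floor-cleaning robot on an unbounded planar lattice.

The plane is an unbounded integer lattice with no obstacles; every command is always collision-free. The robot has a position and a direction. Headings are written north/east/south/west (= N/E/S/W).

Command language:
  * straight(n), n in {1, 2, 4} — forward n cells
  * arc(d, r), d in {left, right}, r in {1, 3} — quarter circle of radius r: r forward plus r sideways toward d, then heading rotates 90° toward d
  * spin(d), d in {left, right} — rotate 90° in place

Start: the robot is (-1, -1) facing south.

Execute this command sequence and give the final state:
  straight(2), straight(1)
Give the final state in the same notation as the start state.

(-1, -4) facing south

start: (-1, -1) facing south
1. straight(2) → (-1, -3) facing south
2. straight(1) → (-1, -4) facing south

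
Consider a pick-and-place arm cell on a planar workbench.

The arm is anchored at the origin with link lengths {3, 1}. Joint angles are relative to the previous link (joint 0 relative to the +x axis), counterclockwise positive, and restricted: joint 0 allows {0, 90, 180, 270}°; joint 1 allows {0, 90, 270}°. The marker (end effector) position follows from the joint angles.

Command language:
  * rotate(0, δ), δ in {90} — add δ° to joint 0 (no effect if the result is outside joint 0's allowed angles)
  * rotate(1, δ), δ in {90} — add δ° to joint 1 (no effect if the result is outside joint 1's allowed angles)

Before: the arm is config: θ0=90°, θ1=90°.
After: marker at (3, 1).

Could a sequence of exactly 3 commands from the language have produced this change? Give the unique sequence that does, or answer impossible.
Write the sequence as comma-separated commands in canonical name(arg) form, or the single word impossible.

from: config: θ0=90°, θ1=90°
[1] after rotate(0, 90): config: θ0=180°, θ1=90°
[2] after rotate(0, 90): config: θ0=270°, θ1=90°
[3] after rotate(0, 90): config: θ0=0°, θ1=90°
no other 3-command option fits: unique.

rotate(0, 90), rotate(0, 90), rotate(0, 90)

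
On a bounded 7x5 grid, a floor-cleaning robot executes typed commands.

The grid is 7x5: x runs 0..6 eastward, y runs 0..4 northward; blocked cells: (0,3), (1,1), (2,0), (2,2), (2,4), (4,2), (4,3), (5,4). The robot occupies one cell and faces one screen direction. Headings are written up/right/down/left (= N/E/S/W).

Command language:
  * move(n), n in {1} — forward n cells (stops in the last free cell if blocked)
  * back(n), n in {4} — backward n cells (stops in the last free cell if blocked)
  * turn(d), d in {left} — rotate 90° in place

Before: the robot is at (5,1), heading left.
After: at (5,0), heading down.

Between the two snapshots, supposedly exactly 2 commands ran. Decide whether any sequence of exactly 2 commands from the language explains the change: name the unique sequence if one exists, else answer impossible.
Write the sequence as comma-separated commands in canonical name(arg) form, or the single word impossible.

key: running move(1) before turn(left) would end elsewhere — order is forced
t0: at (5,1), heading left
1. turn(left) → at (5,1), heading down
2. move(1) → at (5,0), heading down
no other 2-command option fits: unique.

turn(left), move(1)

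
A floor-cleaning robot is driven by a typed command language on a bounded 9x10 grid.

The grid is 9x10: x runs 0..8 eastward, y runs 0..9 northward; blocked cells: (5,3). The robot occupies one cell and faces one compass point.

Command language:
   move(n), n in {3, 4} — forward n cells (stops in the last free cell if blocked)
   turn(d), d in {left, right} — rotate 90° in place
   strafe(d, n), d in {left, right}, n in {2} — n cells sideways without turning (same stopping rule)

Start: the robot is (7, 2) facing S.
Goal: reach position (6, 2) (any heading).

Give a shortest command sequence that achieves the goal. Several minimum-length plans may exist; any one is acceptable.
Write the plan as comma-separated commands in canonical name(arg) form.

begin: (7, 2) facing S
t=1 strafe(left, 2) ⇒ (8, 2) facing S
t=2 strafe(right, 2) ⇒ (6, 2) facing S
no 1-step plan works, so 2 is optimal.

strafe(left, 2), strafe(right, 2)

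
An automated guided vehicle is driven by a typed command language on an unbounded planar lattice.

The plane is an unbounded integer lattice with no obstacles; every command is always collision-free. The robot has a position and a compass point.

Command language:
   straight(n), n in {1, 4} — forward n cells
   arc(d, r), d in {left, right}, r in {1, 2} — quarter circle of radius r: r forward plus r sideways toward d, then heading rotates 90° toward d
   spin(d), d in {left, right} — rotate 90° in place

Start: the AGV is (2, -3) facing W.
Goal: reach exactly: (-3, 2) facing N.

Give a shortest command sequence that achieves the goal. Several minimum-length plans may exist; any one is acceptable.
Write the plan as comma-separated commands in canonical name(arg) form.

begin: (2, -3) facing W
step 1 (straight(4)): (-2, -3) facing W
step 2 (arc(right, 1)): (-3, -2) facing N
step 3 (straight(4)): (-3, 2) facing N
nothing shorter than 3 reaches the goal.

straight(4), arc(right, 1), straight(4)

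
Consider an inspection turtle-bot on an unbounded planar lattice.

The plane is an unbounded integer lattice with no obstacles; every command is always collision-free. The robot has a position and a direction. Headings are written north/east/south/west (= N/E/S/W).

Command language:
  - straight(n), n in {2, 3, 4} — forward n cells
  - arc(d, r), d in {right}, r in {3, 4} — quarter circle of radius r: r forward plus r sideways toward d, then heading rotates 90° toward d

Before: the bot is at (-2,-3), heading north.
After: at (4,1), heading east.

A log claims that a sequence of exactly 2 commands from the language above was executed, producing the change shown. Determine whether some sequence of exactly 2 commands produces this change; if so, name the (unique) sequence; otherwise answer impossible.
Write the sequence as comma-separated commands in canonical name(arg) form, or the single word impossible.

key: order matters: swapping arc(right, 4) and straight(2) lands elsewhere
t0: at (-2,-3), heading north
step 1 (arc(right, 4)): at (2,1), heading east
step 2 (straight(2)): at (4,1), heading east
all 25 alternatives checked — unique.

arc(right, 4), straight(2)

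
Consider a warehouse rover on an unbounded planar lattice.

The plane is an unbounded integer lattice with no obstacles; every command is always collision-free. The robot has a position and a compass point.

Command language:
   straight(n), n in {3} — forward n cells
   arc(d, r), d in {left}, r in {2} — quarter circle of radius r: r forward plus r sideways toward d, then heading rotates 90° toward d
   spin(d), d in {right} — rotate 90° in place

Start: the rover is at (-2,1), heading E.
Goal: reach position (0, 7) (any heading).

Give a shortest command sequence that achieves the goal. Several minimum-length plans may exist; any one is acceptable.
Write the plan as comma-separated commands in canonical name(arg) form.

from: at (-2,1), heading E
step 1 (arc(left, 2)): at (0,3), heading N
step 2 (spin(right)): at (0,3), heading E
step 3 (arc(left, 2)): at (2,5), heading N
step 4 (arc(left, 2)): at (0,7), heading W
nothing shorter than 4 reaches the goal.

arc(left, 2), spin(right), arc(left, 2), arc(left, 2)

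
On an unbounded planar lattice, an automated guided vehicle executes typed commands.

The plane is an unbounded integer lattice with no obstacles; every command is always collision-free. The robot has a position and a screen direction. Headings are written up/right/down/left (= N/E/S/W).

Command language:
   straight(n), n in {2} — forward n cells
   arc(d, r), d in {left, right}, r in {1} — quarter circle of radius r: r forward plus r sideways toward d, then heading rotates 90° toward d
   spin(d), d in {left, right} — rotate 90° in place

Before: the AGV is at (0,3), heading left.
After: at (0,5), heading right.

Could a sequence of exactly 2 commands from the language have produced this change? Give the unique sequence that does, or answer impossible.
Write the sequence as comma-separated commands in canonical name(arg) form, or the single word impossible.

arc(right, 1), arc(right, 1)

key: position moved to (0,5) AND the heading swung to E — translation plus rotation needed
start: at (0,3), heading left
[1] after arc(right, 1): at (-1,4), heading up
[2] after arc(right, 1): at (0,5), heading right
no other 2-command option fits: unique.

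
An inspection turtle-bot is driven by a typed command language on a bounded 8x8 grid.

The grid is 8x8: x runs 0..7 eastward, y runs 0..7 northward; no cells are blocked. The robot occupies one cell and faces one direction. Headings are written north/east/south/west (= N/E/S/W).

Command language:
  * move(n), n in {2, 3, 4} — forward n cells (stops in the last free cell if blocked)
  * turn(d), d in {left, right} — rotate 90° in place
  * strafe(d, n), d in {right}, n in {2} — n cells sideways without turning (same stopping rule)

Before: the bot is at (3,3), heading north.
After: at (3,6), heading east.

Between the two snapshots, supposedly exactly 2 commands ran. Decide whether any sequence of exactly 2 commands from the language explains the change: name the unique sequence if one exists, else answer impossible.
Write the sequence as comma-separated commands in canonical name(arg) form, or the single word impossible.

key: position moved to (3,6) AND the heading swung to E — translation plus rotation needed
initial: at (3,3), heading north
[1] after move(3): at (3,6), heading north
[2] after turn(right): at (3,6), heading east
no rival 2-sequence matches.

move(3), turn(right)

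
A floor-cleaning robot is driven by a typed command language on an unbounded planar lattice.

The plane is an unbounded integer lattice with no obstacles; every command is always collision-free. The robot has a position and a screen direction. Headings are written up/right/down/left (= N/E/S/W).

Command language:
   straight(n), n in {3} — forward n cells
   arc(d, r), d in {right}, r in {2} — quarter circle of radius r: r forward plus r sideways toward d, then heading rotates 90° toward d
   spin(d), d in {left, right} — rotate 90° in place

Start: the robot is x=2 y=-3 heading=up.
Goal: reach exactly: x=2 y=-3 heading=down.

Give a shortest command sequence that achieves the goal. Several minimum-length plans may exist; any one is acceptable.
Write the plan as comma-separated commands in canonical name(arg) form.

spin(right), spin(right)

t0: x=2 y=-3 heading=up
[1] after spin(right): x=2 y=-3 heading=right
[2] after spin(right): x=2 y=-3 heading=down
no 1-step plan works, so 2 is optimal.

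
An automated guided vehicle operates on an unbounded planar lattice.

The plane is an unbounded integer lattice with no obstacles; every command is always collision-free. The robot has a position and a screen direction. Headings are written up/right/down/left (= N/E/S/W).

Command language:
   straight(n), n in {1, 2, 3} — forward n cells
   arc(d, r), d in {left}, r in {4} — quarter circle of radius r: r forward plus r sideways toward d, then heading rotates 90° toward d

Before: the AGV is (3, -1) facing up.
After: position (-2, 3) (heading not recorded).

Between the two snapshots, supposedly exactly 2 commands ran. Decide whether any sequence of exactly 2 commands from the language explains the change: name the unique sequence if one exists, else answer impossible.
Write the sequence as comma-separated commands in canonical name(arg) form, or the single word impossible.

key: order matters: swapping arc(left, 4) and straight(1) lands elsewhere
initial: (3, -1) facing up
1. arc(left, 4) → (-1, 3) facing left
2. straight(1) → (-2, 3) facing left
all 16 alternatives checked — unique.

arc(left, 4), straight(1)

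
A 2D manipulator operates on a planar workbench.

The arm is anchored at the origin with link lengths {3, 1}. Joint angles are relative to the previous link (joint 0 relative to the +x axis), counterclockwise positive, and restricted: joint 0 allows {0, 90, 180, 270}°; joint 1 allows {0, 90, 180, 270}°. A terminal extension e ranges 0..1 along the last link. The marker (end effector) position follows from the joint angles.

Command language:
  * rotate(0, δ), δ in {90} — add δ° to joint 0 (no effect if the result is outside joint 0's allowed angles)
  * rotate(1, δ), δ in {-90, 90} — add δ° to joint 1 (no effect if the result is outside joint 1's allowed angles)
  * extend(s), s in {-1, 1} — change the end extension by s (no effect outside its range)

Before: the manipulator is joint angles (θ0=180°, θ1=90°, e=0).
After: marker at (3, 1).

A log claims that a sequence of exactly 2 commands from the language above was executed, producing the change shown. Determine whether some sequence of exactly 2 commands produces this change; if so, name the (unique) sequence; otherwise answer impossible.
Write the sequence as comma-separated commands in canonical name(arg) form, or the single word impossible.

from: joint angles (θ0=180°, θ1=90°, e=0)
[1] after rotate(0, 90): joint angles (θ0=270°, θ1=90°, e=0)
[2] after rotate(0, 90): joint angles (θ0=0°, θ1=90°, e=0)
no other 2-command option fits: unique.

rotate(0, 90), rotate(0, 90)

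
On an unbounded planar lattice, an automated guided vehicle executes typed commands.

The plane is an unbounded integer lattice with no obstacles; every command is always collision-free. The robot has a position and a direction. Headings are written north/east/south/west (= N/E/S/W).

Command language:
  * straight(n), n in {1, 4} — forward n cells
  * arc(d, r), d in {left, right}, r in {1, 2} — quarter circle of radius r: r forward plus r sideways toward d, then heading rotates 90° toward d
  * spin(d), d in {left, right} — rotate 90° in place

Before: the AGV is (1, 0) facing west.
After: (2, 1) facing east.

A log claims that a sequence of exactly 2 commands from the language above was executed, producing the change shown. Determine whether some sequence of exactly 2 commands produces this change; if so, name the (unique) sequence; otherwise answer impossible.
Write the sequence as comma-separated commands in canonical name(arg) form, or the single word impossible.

key: cell and facing (now E) both changed — the 2 commands mix motion and turning
initial: (1, 0) facing west
t=1 spin(right) ⇒ (1, 0) facing north
t=2 arc(right, 1) ⇒ (2, 1) facing east
no rival 2-sequence matches.

spin(right), arc(right, 1)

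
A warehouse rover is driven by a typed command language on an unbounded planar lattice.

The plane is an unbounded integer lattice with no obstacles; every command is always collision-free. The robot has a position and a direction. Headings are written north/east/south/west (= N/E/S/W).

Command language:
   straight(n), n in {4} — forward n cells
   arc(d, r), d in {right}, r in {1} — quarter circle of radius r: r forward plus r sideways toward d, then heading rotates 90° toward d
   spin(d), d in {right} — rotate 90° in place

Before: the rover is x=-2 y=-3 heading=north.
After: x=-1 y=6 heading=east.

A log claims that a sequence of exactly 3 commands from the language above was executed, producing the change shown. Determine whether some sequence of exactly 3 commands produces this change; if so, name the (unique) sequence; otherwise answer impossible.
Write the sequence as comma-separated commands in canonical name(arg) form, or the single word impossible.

key: running arc(right, 1) before straight(4) would end elsewhere — order is forced
begin: x=-2 y=-3 heading=north
1. straight(4) → x=-2 y=1 heading=north
2. straight(4) → x=-2 y=5 heading=north
3. arc(right, 1) → x=-1 y=6 heading=east
uniquely the one of 27 3-step routes that fits.

straight(4), straight(4), arc(right, 1)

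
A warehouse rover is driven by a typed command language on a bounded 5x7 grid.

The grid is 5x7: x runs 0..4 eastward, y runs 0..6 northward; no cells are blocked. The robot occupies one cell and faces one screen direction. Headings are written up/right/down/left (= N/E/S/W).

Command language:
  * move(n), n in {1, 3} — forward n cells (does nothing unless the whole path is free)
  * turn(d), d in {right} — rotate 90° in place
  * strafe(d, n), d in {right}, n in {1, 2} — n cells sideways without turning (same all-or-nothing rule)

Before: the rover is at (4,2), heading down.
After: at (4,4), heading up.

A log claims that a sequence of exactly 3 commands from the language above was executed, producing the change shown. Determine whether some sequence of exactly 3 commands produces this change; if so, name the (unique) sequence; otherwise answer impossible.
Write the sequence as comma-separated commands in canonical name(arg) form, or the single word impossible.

turn(right), strafe(right, 2), turn(right)

key: cell and facing (now N) both changed — the 3 commands mix motion and turning
start: at (4,2), heading down
step 1 (turn(right)): at (4,2), heading left
step 2 (strafe(right, 2)): at (4,4), heading left
step 3 (turn(right)): at (4,4), heading up
all 125 alternatives checked — unique.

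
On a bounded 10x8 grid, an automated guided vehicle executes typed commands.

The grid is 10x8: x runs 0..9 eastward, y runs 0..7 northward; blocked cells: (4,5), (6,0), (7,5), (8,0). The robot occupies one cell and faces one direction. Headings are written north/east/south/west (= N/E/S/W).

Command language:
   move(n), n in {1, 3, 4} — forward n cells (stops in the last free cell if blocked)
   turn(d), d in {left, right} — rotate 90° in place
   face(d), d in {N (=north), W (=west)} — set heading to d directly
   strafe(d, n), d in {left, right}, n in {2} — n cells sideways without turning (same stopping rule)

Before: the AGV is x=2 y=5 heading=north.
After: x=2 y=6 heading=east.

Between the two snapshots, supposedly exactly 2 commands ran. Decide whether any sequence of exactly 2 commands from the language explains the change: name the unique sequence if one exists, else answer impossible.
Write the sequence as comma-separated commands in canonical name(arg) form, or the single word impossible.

key: position moved to (2,6) AND the heading swung to E — translation plus rotation needed
from: x=2 y=5 heading=north
1. move(1) → x=2 y=6 heading=north
2. turn(right) → x=2 y=6 heading=east
no other 2-command option fits: unique.

move(1), turn(right)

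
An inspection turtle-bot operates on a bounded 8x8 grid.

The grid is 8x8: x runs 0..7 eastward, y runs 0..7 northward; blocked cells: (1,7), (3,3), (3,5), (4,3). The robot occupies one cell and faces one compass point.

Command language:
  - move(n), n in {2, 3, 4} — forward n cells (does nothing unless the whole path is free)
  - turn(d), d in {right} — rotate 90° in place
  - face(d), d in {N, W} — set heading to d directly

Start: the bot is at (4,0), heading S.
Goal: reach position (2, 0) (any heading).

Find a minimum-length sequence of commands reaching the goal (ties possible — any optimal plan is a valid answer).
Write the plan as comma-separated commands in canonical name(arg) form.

face(W), move(2)

start: at (4,0), heading S
t=1 face(W) ⇒ at (4,0), heading W
t=2 move(2) ⇒ at (2,0), heading W
minimal: 2 command(s), checked below 2.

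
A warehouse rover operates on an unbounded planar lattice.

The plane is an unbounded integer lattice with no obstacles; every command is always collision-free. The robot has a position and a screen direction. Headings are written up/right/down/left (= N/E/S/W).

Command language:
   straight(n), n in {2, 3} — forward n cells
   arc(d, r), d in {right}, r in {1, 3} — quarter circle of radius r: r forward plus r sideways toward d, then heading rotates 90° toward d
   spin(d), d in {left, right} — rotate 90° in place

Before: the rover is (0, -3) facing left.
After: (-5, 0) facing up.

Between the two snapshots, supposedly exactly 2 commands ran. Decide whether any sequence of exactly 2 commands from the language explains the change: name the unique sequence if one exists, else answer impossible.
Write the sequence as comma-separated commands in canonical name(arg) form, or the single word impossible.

straight(2), arc(right, 3)

key: cell and facing (now N) both changed — the 2 commands mix motion and turning
t0: (0, -3) facing left
t=1 straight(2) ⇒ (-2, -3) facing left
t=2 arc(right, 3) ⇒ (-5, 0) facing up
no other 2-command option fits: unique.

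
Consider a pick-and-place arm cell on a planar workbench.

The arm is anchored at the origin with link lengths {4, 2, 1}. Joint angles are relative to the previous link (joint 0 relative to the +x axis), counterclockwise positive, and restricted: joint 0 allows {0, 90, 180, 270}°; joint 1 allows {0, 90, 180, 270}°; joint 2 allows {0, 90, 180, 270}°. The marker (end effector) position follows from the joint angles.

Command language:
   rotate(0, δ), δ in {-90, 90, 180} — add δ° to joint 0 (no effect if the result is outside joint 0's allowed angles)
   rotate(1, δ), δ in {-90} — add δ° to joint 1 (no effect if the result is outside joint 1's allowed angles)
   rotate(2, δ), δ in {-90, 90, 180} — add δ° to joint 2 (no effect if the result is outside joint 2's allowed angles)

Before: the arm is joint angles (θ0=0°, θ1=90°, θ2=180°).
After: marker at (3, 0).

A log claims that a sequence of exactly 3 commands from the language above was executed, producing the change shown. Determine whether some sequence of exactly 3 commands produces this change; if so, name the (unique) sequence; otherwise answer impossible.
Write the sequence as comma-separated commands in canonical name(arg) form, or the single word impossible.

rotate(1, -90), rotate(1, -90), rotate(1, -90)

t0: joint angles (θ0=0°, θ1=90°, θ2=180°)
step 1 (rotate(1, -90)): joint angles (θ0=0°, θ1=0°, θ2=180°)
step 2 (rotate(1, -90)): joint angles (θ0=0°, θ1=270°, θ2=180°)
step 3 (rotate(1, -90)): joint angles (θ0=0°, θ1=180°, θ2=180°)
uniquely the one of 343 3-step routes that fits.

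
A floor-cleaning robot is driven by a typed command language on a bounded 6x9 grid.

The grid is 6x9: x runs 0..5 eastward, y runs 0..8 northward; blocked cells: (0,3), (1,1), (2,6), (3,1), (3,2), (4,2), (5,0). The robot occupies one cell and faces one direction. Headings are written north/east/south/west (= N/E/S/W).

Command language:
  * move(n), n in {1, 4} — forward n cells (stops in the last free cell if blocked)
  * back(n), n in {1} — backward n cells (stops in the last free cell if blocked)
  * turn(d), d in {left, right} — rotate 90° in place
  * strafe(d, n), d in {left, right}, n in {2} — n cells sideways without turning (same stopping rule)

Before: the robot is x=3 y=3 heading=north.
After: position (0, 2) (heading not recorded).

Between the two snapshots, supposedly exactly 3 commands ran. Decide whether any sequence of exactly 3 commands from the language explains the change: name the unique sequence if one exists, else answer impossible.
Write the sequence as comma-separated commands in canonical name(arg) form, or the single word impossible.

key: the second strafe(left, 2) runs into the grid edge before its full distance
initial: x=3 y=3 heading=north
t=1 strafe(left, 2) ⇒ x=1 y=3 heading=north
t=2 back(1) ⇒ x=1 y=2 heading=north
t=3 strafe(left, 2) ⇒ x=0 y=2 heading=north
no rival 3-sequence matches.

strafe(left, 2), back(1), strafe(left, 2)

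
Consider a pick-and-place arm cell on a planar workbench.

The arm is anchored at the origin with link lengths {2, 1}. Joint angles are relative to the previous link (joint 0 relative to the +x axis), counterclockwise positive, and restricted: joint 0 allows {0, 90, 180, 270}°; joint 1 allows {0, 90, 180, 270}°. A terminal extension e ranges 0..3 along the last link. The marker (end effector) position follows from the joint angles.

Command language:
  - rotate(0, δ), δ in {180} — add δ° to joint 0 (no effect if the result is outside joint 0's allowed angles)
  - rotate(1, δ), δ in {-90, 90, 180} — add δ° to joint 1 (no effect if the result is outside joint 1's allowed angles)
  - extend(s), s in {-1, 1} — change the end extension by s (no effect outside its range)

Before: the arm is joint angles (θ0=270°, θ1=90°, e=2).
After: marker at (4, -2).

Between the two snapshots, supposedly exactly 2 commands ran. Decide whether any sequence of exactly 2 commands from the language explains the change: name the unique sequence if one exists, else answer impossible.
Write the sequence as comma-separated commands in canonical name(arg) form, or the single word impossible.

extend(1), extend(1)

initial: joint angles (θ0=270°, θ1=90°, e=2)
step 1 (extend(1)): joint angles (θ0=270°, θ1=90°, e=3)
step 2 (extend(1)): joint angles (θ0=270°, θ1=90°, e=3)
uniquely the one of 36 2-step routes that fits.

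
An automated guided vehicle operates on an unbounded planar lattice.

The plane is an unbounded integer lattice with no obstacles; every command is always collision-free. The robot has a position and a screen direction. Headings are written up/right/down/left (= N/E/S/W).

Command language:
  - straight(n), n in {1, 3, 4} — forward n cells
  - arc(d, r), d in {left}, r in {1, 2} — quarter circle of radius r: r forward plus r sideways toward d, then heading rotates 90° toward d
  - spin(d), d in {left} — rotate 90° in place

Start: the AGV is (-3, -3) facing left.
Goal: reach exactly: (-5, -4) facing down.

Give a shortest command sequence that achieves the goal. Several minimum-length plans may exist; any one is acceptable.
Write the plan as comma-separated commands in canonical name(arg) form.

start: (-3, -3) facing left
step 1 (straight(1)): (-4, -3) facing left
step 2 (arc(left, 1)): (-5, -4) facing down
minimal: 2 command(s), checked below 2.

straight(1), arc(left, 1)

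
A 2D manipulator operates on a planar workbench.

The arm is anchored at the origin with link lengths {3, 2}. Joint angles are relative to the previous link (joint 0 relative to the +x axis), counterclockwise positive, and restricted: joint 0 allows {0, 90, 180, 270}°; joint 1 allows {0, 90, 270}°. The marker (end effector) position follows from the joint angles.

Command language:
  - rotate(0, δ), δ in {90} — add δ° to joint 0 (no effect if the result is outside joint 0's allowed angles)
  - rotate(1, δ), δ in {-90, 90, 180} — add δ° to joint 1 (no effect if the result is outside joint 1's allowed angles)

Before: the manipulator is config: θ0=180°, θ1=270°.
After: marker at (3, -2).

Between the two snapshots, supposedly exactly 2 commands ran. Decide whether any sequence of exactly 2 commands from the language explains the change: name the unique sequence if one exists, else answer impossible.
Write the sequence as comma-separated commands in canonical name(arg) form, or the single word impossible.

initial: config: θ0=180°, θ1=270°
t=1 rotate(0, 90) ⇒ config: θ0=270°, θ1=270°
t=2 rotate(0, 90) ⇒ config: θ0=0°, θ1=270°
all 16 alternatives checked — unique.

rotate(0, 90), rotate(0, 90)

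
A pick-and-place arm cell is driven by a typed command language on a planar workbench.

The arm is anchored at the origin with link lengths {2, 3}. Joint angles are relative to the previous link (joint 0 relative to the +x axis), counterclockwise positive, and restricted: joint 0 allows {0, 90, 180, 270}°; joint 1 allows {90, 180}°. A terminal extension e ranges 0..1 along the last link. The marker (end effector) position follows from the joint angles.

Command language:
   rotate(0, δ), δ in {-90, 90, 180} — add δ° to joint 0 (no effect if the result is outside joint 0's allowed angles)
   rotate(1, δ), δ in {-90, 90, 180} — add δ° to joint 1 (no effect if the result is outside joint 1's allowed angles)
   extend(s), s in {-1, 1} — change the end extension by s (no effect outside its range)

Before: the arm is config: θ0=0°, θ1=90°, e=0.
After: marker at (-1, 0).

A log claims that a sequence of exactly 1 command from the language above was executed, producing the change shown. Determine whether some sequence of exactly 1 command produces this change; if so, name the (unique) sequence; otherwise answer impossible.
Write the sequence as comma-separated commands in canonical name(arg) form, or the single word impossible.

rotate(1, 90)

initial: config: θ0=0°, θ1=90°, e=0
[1] after rotate(1, 90): config: θ0=0°, θ1=180°, e=0
no rival 1-sequence matches.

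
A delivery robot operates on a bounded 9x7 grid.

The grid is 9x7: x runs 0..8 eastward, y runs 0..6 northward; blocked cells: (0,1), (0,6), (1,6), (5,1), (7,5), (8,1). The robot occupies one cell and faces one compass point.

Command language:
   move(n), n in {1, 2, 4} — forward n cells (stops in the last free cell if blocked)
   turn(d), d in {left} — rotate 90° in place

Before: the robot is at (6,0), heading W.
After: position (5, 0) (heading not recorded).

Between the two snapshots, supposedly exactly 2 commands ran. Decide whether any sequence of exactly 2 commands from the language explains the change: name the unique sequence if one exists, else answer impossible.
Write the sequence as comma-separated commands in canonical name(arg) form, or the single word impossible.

move(1), turn(left)

key: order matters: swapping move(1) and turn(left) lands elsewhere
start: at (6,0), heading W
t=1 move(1) ⇒ at (5,0), heading W
t=2 turn(left) ⇒ at (5,0), heading S
uniquely the one of 16 2-step routes that fits.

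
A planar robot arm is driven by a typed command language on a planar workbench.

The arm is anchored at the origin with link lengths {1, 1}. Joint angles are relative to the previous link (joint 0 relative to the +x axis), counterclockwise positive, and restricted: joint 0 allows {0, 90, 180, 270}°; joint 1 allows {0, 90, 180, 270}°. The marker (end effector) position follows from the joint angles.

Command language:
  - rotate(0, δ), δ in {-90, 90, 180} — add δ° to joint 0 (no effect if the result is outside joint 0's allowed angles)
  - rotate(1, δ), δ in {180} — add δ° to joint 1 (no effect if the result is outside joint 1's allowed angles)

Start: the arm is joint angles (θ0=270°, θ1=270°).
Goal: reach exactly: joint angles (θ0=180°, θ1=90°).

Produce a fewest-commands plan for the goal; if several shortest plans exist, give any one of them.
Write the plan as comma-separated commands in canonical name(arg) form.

begin: joint angles (θ0=270°, θ1=270°)
t=1 rotate(1, 180) ⇒ joint angles (θ0=270°, θ1=90°)
t=2 rotate(0, -90) ⇒ joint angles (θ0=180°, θ1=90°)
nothing shorter than 2 reaches the goal.

rotate(1, 180), rotate(0, -90)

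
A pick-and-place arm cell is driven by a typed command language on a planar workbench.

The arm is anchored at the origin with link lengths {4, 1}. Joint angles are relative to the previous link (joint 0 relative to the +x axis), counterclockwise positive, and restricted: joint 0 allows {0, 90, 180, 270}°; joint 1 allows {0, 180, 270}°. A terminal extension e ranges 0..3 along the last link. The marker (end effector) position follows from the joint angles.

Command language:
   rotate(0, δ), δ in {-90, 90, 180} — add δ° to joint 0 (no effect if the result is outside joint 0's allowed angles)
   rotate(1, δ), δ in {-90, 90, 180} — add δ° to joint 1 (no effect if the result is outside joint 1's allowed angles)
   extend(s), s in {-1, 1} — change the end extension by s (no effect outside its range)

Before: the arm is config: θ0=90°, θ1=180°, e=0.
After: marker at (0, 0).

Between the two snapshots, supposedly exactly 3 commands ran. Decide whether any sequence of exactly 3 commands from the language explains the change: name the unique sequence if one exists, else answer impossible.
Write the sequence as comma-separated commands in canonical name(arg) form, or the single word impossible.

initial: config: θ0=90°, θ1=180°, e=0
t=1 extend(1) ⇒ config: θ0=90°, θ1=180°, e=1
t=2 extend(1) ⇒ config: θ0=90°, θ1=180°, e=2
t=3 extend(1) ⇒ config: θ0=90°, θ1=180°, e=3
uniquely the one of 512 3-step routes that fits.

extend(1), extend(1), extend(1)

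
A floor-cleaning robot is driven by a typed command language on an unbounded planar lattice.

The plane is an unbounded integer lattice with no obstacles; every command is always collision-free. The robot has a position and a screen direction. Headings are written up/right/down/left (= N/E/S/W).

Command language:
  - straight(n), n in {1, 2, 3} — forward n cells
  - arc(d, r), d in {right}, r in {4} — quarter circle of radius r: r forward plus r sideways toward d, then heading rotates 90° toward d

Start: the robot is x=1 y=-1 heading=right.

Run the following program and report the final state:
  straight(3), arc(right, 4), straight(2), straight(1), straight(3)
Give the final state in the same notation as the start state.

start: x=1 y=-1 heading=right
step 1 (straight(3)): x=4 y=-1 heading=right
step 2 (arc(right, 4)): x=8 y=-5 heading=down
step 3 (straight(2)): x=8 y=-7 heading=down
step 4 (straight(1)): x=8 y=-8 heading=down
step 5 (straight(3)): x=8 y=-11 heading=down

x=8 y=-11 heading=down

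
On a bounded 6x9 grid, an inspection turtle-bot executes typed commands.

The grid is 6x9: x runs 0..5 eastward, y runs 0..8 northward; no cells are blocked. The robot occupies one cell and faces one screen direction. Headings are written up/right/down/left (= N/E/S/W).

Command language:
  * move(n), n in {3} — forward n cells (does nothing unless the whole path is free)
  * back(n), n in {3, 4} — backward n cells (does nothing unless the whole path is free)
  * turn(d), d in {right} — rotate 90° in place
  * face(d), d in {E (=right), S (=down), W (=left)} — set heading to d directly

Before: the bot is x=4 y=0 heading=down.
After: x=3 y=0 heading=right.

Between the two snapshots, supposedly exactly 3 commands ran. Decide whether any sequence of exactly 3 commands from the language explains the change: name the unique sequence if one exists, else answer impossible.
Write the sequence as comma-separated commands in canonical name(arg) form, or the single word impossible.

face(E), back(4), move(3)

key: position moved to (3,0) AND the heading swung to E — translation plus rotation needed
begin: x=4 y=0 heading=down
t=1 face(E) ⇒ x=4 y=0 heading=right
t=2 back(4) ⇒ x=0 y=0 heading=right
t=3 move(3) ⇒ x=3 y=0 heading=right
uniquely the one of 343 3-step routes that fits.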